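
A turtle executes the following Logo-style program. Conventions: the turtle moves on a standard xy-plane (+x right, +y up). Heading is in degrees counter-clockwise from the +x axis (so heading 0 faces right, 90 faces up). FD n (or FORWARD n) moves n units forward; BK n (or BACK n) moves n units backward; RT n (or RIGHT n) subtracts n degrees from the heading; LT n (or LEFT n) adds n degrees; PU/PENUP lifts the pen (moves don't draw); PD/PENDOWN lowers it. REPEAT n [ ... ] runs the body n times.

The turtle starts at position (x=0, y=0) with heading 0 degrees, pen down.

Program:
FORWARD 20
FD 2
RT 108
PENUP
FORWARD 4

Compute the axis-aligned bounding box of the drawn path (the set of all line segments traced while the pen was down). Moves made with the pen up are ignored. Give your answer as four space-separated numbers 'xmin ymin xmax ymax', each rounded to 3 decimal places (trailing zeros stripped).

Executing turtle program step by step:
Start: pos=(0,0), heading=0, pen down
FD 20: (0,0) -> (20,0) [heading=0, draw]
FD 2: (20,0) -> (22,0) [heading=0, draw]
RT 108: heading 0 -> 252
PU: pen up
FD 4: (22,0) -> (20.764,-3.804) [heading=252, move]
Final: pos=(20.764,-3.804), heading=252, 2 segment(s) drawn

Segment endpoints: x in {0, 20, 22}, y in {0}
xmin=0, ymin=0, xmax=22, ymax=0

Answer: 0 0 22 0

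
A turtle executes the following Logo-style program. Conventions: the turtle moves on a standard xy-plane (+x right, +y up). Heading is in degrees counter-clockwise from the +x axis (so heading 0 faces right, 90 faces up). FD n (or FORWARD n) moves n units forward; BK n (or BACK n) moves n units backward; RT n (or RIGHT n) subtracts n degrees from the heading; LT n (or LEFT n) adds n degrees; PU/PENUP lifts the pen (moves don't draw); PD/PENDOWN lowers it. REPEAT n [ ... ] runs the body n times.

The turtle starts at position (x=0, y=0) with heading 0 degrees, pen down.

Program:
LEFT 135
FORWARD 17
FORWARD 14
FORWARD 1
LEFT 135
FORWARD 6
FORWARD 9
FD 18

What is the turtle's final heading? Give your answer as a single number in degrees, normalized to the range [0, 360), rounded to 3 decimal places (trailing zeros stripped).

Executing turtle program step by step:
Start: pos=(0,0), heading=0, pen down
LT 135: heading 0 -> 135
FD 17: (0,0) -> (-12.021,12.021) [heading=135, draw]
FD 14: (-12.021,12.021) -> (-21.92,21.92) [heading=135, draw]
FD 1: (-21.92,21.92) -> (-22.627,22.627) [heading=135, draw]
LT 135: heading 135 -> 270
FD 6: (-22.627,22.627) -> (-22.627,16.627) [heading=270, draw]
FD 9: (-22.627,16.627) -> (-22.627,7.627) [heading=270, draw]
FD 18: (-22.627,7.627) -> (-22.627,-10.373) [heading=270, draw]
Final: pos=(-22.627,-10.373), heading=270, 6 segment(s) drawn

Answer: 270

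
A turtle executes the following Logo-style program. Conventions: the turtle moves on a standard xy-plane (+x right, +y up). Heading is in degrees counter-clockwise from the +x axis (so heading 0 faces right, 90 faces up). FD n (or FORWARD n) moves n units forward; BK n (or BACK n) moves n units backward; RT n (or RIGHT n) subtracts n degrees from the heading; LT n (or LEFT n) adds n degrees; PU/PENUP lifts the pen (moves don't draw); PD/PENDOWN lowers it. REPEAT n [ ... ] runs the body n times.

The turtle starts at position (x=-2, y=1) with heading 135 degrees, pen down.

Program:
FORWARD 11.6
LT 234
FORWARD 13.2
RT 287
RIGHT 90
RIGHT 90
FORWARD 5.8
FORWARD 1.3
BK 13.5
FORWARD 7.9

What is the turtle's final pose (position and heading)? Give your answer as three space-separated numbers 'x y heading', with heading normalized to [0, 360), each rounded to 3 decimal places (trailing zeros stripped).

Executing turtle program step by step:
Start: pos=(-2,1), heading=135, pen down
FD 11.6: (-2,1) -> (-10.202,9.202) [heading=135, draw]
LT 234: heading 135 -> 9
FD 13.2: (-10.202,9.202) -> (2.835,11.267) [heading=9, draw]
RT 287: heading 9 -> 82
RT 90: heading 82 -> 352
RT 90: heading 352 -> 262
FD 5.8: (2.835,11.267) -> (2.028,5.524) [heading=262, draw]
FD 1.3: (2.028,5.524) -> (1.847,4.236) [heading=262, draw]
BK 13.5: (1.847,4.236) -> (3.726,17.605) [heading=262, draw]
FD 7.9: (3.726,17.605) -> (2.626,9.782) [heading=262, draw]
Final: pos=(2.626,9.782), heading=262, 6 segment(s) drawn

Answer: 2.626 9.782 262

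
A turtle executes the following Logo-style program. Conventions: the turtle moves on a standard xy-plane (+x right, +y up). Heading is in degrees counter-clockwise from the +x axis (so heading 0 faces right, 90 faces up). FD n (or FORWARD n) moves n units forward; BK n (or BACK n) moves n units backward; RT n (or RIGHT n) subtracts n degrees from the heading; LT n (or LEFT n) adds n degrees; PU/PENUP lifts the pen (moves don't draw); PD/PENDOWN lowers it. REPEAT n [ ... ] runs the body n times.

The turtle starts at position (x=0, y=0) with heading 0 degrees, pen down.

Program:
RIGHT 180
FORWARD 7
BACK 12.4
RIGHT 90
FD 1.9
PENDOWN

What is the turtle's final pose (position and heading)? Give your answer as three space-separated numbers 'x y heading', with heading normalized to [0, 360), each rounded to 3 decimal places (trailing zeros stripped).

Executing turtle program step by step:
Start: pos=(0,0), heading=0, pen down
RT 180: heading 0 -> 180
FD 7: (0,0) -> (-7,0) [heading=180, draw]
BK 12.4: (-7,0) -> (5.4,0) [heading=180, draw]
RT 90: heading 180 -> 90
FD 1.9: (5.4,0) -> (5.4,1.9) [heading=90, draw]
PD: pen down
Final: pos=(5.4,1.9), heading=90, 3 segment(s) drawn

Answer: 5.4 1.9 90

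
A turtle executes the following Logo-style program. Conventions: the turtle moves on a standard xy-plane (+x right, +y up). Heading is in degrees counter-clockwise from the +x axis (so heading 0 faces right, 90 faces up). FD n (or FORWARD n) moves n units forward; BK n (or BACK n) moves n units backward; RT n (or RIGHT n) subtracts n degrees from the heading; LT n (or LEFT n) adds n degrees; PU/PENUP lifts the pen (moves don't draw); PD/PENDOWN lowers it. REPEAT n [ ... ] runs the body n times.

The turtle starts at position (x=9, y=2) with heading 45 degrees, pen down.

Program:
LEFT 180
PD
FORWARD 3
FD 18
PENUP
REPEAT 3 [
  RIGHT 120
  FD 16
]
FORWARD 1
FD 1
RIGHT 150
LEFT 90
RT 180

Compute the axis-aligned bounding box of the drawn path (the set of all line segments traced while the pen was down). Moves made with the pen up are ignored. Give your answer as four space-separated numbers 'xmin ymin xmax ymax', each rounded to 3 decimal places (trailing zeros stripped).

Answer: -5.849 -12.849 9 2

Derivation:
Executing turtle program step by step:
Start: pos=(9,2), heading=45, pen down
LT 180: heading 45 -> 225
PD: pen down
FD 3: (9,2) -> (6.879,-0.121) [heading=225, draw]
FD 18: (6.879,-0.121) -> (-5.849,-12.849) [heading=225, draw]
PU: pen up
REPEAT 3 [
  -- iteration 1/3 --
  RT 120: heading 225 -> 105
  FD 16: (-5.849,-12.849) -> (-9.99,2.606) [heading=105, move]
  -- iteration 2/3 --
  RT 120: heading 105 -> 345
  FD 16: (-9.99,2.606) -> (5.464,-1.536) [heading=345, move]
  -- iteration 3/3 --
  RT 120: heading 345 -> 225
  FD 16: (5.464,-1.536) -> (-5.849,-12.849) [heading=225, move]
]
FD 1: (-5.849,-12.849) -> (-6.556,-13.556) [heading=225, move]
FD 1: (-6.556,-13.556) -> (-7.263,-14.263) [heading=225, move]
RT 150: heading 225 -> 75
LT 90: heading 75 -> 165
RT 180: heading 165 -> 345
Final: pos=(-7.263,-14.263), heading=345, 2 segment(s) drawn

Segment endpoints: x in {-5.849, 6.879, 9}, y in {-12.849, -0.121, 2}
xmin=-5.849, ymin=-12.849, xmax=9, ymax=2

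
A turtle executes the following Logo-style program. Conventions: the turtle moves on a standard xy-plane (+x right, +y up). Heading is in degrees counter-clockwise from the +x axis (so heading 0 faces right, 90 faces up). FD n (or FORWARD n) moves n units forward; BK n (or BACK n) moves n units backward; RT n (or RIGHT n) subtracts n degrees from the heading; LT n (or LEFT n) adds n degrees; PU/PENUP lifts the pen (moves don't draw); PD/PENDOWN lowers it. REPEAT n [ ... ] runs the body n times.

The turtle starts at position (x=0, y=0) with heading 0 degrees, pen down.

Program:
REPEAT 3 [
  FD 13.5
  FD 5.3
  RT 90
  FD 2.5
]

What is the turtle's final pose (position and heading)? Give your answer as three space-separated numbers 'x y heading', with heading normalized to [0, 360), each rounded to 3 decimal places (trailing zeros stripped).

Executing turtle program step by step:
Start: pos=(0,0), heading=0, pen down
REPEAT 3 [
  -- iteration 1/3 --
  FD 13.5: (0,0) -> (13.5,0) [heading=0, draw]
  FD 5.3: (13.5,0) -> (18.8,0) [heading=0, draw]
  RT 90: heading 0 -> 270
  FD 2.5: (18.8,0) -> (18.8,-2.5) [heading=270, draw]
  -- iteration 2/3 --
  FD 13.5: (18.8,-2.5) -> (18.8,-16) [heading=270, draw]
  FD 5.3: (18.8,-16) -> (18.8,-21.3) [heading=270, draw]
  RT 90: heading 270 -> 180
  FD 2.5: (18.8,-21.3) -> (16.3,-21.3) [heading=180, draw]
  -- iteration 3/3 --
  FD 13.5: (16.3,-21.3) -> (2.8,-21.3) [heading=180, draw]
  FD 5.3: (2.8,-21.3) -> (-2.5,-21.3) [heading=180, draw]
  RT 90: heading 180 -> 90
  FD 2.5: (-2.5,-21.3) -> (-2.5,-18.8) [heading=90, draw]
]
Final: pos=(-2.5,-18.8), heading=90, 9 segment(s) drawn

Answer: -2.5 -18.8 90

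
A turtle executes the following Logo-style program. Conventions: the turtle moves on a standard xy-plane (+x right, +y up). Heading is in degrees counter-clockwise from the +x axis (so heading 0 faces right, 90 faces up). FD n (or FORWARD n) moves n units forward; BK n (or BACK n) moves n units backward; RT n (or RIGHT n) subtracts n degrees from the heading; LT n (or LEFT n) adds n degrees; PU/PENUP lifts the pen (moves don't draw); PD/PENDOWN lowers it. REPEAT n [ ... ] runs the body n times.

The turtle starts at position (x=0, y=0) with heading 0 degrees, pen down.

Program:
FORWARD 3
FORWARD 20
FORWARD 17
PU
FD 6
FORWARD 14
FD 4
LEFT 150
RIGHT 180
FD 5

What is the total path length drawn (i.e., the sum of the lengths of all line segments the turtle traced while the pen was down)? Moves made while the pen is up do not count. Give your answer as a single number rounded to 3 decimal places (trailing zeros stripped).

Executing turtle program step by step:
Start: pos=(0,0), heading=0, pen down
FD 3: (0,0) -> (3,0) [heading=0, draw]
FD 20: (3,0) -> (23,0) [heading=0, draw]
FD 17: (23,0) -> (40,0) [heading=0, draw]
PU: pen up
FD 6: (40,0) -> (46,0) [heading=0, move]
FD 14: (46,0) -> (60,0) [heading=0, move]
FD 4: (60,0) -> (64,0) [heading=0, move]
LT 150: heading 0 -> 150
RT 180: heading 150 -> 330
FD 5: (64,0) -> (68.33,-2.5) [heading=330, move]
Final: pos=(68.33,-2.5), heading=330, 3 segment(s) drawn

Segment lengths:
  seg 1: (0,0) -> (3,0), length = 3
  seg 2: (3,0) -> (23,0), length = 20
  seg 3: (23,0) -> (40,0), length = 17
Total = 40

Answer: 40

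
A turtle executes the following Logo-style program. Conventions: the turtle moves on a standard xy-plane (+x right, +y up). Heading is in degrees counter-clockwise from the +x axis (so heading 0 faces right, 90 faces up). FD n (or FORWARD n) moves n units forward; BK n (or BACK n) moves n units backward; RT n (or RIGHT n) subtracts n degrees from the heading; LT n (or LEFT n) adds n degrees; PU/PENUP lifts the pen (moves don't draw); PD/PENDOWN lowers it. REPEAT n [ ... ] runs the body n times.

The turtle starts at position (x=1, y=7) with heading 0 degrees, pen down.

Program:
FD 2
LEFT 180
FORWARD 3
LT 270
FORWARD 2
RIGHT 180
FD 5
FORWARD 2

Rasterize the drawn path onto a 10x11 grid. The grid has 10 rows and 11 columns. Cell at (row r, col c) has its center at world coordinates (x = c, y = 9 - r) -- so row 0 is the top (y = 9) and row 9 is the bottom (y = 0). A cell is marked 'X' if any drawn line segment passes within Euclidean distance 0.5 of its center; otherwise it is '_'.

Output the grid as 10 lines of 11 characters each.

Answer: X__________
X__________
XXXX_______
X__________
X__________
X__________
X__________
X__________
___________
___________

Derivation:
Segment 0: (1,7) -> (3,7)
Segment 1: (3,7) -> (0,7)
Segment 2: (0,7) -> (0,9)
Segment 3: (0,9) -> (-0,4)
Segment 4: (-0,4) -> (-0,2)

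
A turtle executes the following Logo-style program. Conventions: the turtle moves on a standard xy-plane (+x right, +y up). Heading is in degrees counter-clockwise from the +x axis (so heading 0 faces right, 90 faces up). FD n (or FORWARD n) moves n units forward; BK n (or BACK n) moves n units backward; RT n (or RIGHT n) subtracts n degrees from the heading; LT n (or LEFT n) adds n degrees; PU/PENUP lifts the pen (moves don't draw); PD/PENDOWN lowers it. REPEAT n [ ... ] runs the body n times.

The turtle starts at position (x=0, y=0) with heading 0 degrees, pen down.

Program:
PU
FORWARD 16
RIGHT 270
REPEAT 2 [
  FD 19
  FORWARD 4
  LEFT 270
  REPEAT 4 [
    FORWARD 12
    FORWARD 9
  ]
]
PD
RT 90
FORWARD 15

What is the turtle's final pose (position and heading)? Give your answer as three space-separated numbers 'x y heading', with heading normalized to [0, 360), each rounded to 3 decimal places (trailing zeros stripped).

Executing turtle program step by step:
Start: pos=(0,0), heading=0, pen down
PU: pen up
FD 16: (0,0) -> (16,0) [heading=0, move]
RT 270: heading 0 -> 90
REPEAT 2 [
  -- iteration 1/2 --
  FD 19: (16,0) -> (16,19) [heading=90, move]
  FD 4: (16,19) -> (16,23) [heading=90, move]
  LT 270: heading 90 -> 0
  REPEAT 4 [
    -- iteration 1/4 --
    FD 12: (16,23) -> (28,23) [heading=0, move]
    FD 9: (28,23) -> (37,23) [heading=0, move]
    -- iteration 2/4 --
    FD 12: (37,23) -> (49,23) [heading=0, move]
    FD 9: (49,23) -> (58,23) [heading=0, move]
    -- iteration 3/4 --
    FD 12: (58,23) -> (70,23) [heading=0, move]
    FD 9: (70,23) -> (79,23) [heading=0, move]
    -- iteration 4/4 --
    FD 12: (79,23) -> (91,23) [heading=0, move]
    FD 9: (91,23) -> (100,23) [heading=0, move]
  ]
  -- iteration 2/2 --
  FD 19: (100,23) -> (119,23) [heading=0, move]
  FD 4: (119,23) -> (123,23) [heading=0, move]
  LT 270: heading 0 -> 270
  REPEAT 4 [
    -- iteration 1/4 --
    FD 12: (123,23) -> (123,11) [heading=270, move]
    FD 9: (123,11) -> (123,2) [heading=270, move]
    -- iteration 2/4 --
    FD 12: (123,2) -> (123,-10) [heading=270, move]
    FD 9: (123,-10) -> (123,-19) [heading=270, move]
    -- iteration 3/4 --
    FD 12: (123,-19) -> (123,-31) [heading=270, move]
    FD 9: (123,-31) -> (123,-40) [heading=270, move]
    -- iteration 4/4 --
    FD 12: (123,-40) -> (123,-52) [heading=270, move]
    FD 9: (123,-52) -> (123,-61) [heading=270, move]
  ]
]
PD: pen down
RT 90: heading 270 -> 180
FD 15: (123,-61) -> (108,-61) [heading=180, draw]
Final: pos=(108,-61), heading=180, 1 segment(s) drawn

Answer: 108 -61 180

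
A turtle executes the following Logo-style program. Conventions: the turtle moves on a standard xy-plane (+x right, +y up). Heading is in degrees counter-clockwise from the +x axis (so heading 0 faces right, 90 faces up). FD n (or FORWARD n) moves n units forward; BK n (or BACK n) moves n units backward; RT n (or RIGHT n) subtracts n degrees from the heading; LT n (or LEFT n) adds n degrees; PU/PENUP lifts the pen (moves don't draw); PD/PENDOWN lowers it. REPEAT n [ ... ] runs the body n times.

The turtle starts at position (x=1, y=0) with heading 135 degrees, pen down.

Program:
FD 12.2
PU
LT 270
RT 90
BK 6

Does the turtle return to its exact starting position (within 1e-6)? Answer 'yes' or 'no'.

Executing turtle program step by step:
Start: pos=(1,0), heading=135, pen down
FD 12.2: (1,0) -> (-7.627,8.627) [heading=135, draw]
PU: pen up
LT 270: heading 135 -> 45
RT 90: heading 45 -> 315
BK 6: (-7.627,8.627) -> (-11.869,12.869) [heading=315, move]
Final: pos=(-11.869,12.869), heading=315, 1 segment(s) drawn

Start position: (1, 0)
Final position: (-11.869, 12.869)
Distance = 18.2; >= 1e-6 -> NOT closed

Answer: no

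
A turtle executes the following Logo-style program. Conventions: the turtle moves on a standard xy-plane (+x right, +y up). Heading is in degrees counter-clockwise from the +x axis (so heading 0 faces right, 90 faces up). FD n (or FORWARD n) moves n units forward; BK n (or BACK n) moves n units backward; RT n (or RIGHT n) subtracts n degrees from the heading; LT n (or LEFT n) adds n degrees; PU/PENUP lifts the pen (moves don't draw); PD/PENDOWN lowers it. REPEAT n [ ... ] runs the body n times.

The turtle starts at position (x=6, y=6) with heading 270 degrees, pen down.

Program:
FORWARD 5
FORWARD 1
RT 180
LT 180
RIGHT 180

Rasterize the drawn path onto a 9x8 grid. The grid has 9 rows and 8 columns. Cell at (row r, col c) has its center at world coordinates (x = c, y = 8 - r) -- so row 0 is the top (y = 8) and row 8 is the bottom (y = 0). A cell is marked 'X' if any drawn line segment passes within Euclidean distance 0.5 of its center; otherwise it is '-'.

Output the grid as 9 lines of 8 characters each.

Answer: --------
--------
------X-
------X-
------X-
------X-
------X-
------X-
------X-

Derivation:
Segment 0: (6,6) -> (6,1)
Segment 1: (6,1) -> (6,0)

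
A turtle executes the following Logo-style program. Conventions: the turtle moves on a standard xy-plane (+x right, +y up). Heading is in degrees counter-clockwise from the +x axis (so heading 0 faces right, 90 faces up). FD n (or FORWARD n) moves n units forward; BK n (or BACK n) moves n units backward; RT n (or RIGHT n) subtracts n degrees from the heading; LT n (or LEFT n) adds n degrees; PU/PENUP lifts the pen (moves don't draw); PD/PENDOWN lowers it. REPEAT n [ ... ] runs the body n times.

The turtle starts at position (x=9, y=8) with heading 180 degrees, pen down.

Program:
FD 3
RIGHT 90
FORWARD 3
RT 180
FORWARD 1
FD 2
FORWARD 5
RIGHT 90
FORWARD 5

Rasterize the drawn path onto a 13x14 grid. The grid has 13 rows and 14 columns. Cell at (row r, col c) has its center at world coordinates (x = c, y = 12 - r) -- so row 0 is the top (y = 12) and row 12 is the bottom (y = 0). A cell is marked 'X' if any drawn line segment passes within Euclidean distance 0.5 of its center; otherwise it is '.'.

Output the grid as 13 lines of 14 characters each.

Segment 0: (9,8) -> (6,8)
Segment 1: (6,8) -> (6,11)
Segment 2: (6,11) -> (6,10)
Segment 3: (6,10) -> (6,8)
Segment 4: (6,8) -> (6,3)
Segment 5: (6,3) -> (1,3)

Answer: ..............
......X.......
......X.......
......X.......
......XXXX....
......X.......
......X.......
......X.......
......X.......
.XXXXXX.......
..............
..............
..............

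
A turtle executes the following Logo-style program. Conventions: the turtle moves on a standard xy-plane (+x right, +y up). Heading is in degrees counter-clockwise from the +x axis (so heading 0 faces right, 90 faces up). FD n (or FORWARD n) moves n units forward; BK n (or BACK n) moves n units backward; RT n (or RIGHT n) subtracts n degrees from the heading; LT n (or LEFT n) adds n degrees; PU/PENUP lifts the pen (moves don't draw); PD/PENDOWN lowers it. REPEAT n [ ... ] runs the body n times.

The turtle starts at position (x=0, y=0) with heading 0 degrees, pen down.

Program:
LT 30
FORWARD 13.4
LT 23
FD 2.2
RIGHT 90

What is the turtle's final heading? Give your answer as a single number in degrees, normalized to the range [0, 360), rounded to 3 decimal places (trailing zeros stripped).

Executing turtle program step by step:
Start: pos=(0,0), heading=0, pen down
LT 30: heading 0 -> 30
FD 13.4: (0,0) -> (11.605,6.7) [heading=30, draw]
LT 23: heading 30 -> 53
FD 2.2: (11.605,6.7) -> (12.929,8.457) [heading=53, draw]
RT 90: heading 53 -> 323
Final: pos=(12.929,8.457), heading=323, 2 segment(s) drawn

Answer: 323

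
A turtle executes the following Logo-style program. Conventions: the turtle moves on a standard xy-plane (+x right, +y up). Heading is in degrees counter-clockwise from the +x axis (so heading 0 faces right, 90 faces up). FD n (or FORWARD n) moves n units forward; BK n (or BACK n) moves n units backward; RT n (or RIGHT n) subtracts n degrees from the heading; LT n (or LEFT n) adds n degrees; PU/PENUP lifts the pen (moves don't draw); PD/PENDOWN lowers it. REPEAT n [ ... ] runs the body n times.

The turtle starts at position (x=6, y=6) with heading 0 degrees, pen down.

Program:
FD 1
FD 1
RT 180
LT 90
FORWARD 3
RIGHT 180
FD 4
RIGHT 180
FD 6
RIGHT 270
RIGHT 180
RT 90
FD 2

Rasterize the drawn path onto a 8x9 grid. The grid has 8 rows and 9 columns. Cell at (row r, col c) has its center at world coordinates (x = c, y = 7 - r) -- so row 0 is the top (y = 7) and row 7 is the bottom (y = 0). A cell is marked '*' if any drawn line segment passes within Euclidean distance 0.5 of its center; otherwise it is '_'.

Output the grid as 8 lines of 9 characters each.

Answer: ________*
______***
________*
________*
________*
________*
________*
_________

Derivation:
Segment 0: (6,6) -> (7,6)
Segment 1: (7,6) -> (8,6)
Segment 2: (8,6) -> (8,3)
Segment 3: (8,3) -> (8,7)
Segment 4: (8,7) -> (8,1)
Segment 5: (8,1) -> (8,3)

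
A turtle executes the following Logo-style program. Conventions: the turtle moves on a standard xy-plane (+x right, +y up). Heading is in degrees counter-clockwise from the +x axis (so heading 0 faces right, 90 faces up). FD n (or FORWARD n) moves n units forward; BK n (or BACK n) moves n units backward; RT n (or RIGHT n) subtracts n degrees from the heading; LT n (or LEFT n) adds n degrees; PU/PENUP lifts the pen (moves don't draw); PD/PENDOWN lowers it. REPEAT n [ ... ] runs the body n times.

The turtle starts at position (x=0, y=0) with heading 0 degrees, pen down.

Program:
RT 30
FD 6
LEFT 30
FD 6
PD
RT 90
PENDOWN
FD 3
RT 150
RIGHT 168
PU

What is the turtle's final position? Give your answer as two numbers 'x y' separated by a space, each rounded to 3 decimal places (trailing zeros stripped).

Answer: 11.196 -6

Derivation:
Executing turtle program step by step:
Start: pos=(0,0), heading=0, pen down
RT 30: heading 0 -> 330
FD 6: (0,0) -> (5.196,-3) [heading=330, draw]
LT 30: heading 330 -> 0
FD 6: (5.196,-3) -> (11.196,-3) [heading=0, draw]
PD: pen down
RT 90: heading 0 -> 270
PD: pen down
FD 3: (11.196,-3) -> (11.196,-6) [heading=270, draw]
RT 150: heading 270 -> 120
RT 168: heading 120 -> 312
PU: pen up
Final: pos=(11.196,-6), heading=312, 3 segment(s) drawn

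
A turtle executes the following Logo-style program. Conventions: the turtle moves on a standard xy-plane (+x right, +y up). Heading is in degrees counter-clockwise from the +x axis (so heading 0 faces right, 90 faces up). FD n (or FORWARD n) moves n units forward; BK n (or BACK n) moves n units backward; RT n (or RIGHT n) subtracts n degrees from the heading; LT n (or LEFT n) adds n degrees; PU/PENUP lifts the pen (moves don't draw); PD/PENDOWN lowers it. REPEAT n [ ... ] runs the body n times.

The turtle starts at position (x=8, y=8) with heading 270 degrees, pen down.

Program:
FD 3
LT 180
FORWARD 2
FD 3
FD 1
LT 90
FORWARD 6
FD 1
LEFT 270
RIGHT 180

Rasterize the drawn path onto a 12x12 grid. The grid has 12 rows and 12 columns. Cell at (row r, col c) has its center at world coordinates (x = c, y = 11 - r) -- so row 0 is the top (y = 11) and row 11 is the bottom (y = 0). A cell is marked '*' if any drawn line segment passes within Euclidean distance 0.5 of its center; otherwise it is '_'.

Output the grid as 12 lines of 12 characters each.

Answer: _********___
________*___
________*___
________*___
________*___
________*___
________*___
____________
____________
____________
____________
____________

Derivation:
Segment 0: (8,8) -> (8,5)
Segment 1: (8,5) -> (8,7)
Segment 2: (8,7) -> (8,10)
Segment 3: (8,10) -> (8,11)
Segment 4: (8,11) -> (2,11)
Segment 5: (2,11) -> (1,11)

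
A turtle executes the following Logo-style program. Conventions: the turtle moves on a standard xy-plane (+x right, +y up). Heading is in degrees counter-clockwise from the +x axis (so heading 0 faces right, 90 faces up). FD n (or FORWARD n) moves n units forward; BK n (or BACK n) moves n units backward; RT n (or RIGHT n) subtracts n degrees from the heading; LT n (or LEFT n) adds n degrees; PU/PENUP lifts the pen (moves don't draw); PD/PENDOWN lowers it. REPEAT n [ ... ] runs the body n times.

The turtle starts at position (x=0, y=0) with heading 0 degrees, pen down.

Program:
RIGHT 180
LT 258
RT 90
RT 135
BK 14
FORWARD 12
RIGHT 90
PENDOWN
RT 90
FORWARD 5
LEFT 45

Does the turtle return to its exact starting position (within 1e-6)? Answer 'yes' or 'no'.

Answer: no

Derivation:
Executing turtle program step by step:
Start: pos=(0,0), heading=0, pen down
RT 180: heading 0 -> 180
LT 258: heading 180 -> 78
RT 90: heading 78 -> 348
RT 135: heading 348 -> 213
BK 14: (0,0) -> (11.741,7.625) [heading=213, draw]
FD 12: (11.741,7.625) -> (1.677,1.089) [heading=213, draw]
RT 90: heading 213 -> 123
PD: pen down
RT 90: heading 123 -> 33
FD 5: (1.677,1.089) -> (5.871,3.812) [heading=33, draw]
LT 45: heading 33 -> 78
Final: pos=(5.871,3.812), heading=78, 3 segment(s) drawn

Start position: (0, 0)
Final position: (5.871, 3.812)
Distance = 7; >= 1e-6 -> NOT closed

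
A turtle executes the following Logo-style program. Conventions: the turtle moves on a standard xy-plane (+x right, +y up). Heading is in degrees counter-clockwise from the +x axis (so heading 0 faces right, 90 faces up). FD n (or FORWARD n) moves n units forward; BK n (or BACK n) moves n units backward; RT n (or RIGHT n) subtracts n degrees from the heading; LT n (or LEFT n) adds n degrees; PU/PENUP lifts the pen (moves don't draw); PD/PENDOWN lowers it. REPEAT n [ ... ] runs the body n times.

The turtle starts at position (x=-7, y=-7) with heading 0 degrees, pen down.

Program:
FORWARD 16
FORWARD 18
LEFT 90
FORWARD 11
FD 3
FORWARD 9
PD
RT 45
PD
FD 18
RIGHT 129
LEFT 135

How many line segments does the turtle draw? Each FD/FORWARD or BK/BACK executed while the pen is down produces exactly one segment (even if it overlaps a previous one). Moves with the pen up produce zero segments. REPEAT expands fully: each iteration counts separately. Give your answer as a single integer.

Executing turtle program step by step:
Start: pos=(-7,-7), heading=0, pen down
FD 16: (-7,-7) -> (9,-7) [heading=0, draw]
FD 18: (9,-7) -> (27,-7) [heading=0, draw]
LT 90: heading 0 -> 90
FD 11: (27,-7) -> (27,4) [heading=90, draw]
FD 3: (27,4) -> (27,7) [heading=90, draw]
FD 9: (27,7) -> (27,16) [heading=90, draw]
PD: pen down
RT 45: heading 90 -> 45
PD: pen down
FD 18: (27,16) -> (39.728,28.728) [heading=45, draw]
RT 129: heading 45 -> 276
LT 135: heading 276 -> 51
Final: pos=(39.728,28.728), heading=51, 6 segment(s) drawn
Segments drawn: 6

Answer: 6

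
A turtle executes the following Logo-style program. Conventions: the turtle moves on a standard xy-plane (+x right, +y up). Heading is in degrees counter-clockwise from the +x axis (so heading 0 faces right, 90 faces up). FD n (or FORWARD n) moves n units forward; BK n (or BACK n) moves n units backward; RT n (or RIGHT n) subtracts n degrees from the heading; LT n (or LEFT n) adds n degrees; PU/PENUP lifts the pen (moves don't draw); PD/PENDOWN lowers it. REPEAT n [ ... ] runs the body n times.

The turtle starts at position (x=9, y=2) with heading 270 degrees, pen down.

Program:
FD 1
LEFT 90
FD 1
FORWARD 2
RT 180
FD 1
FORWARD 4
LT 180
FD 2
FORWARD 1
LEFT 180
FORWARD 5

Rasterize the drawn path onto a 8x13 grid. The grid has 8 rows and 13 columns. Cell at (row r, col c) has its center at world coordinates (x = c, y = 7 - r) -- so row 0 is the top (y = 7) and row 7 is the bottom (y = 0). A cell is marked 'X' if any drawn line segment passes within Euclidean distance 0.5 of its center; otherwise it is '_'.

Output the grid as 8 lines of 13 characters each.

Segment 0: (9,2) -> (9,1)
Segment 1: (9,1) -> (10,1)
Segment 2: (10,1) -> (12,1)
Segment 3: (12,1) -> (11,1)
Segment 4: (11,1) -> (7,1)
Segment 5: (7,1) -> (9,1)
Segment 6: (9,1) -> (10,1)
Segment 7: (10,1) -> (5,1)

Answer: _____________
_____________
_____________
_____________
_____________
_________X___
_____XXXXXXXX
_____________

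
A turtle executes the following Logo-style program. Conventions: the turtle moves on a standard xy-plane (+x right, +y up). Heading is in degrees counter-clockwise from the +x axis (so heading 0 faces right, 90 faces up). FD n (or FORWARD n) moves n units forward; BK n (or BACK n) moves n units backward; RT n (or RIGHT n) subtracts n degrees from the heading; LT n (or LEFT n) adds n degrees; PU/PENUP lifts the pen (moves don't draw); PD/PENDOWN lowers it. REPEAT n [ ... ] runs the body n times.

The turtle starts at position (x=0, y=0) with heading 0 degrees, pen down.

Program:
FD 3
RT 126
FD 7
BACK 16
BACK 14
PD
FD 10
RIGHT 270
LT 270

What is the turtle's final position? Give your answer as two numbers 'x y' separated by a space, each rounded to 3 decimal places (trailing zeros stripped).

Answer: 10.641 10.517

Derivation:
Executing turtle program step by step:
Start: pos=(0,0), heading=0, pen down
FD 3: (0,0) -> (3,0) [heading=0, draw]
RT 126: heading 0 -> 234
FD 7: (3,0) -> (-1.114,-5.663) [heading=234, draw]
BK 16: (-1.114,-5.663) -> (8.29,7.281) [heading=234, draw]
BK 14: (8.29,7.281) -> (16.519,18.607) [heading=234, draw]
PD: pen down
FD 10: (16.519,18.607) -> (10.641,10.517) [heading=234, draw]
RT 270: heading 234 -> 324
LT 270: heading 324 -> 234
Final: pos=(10.641,10.517), heading=234, 5 segment(s) drawn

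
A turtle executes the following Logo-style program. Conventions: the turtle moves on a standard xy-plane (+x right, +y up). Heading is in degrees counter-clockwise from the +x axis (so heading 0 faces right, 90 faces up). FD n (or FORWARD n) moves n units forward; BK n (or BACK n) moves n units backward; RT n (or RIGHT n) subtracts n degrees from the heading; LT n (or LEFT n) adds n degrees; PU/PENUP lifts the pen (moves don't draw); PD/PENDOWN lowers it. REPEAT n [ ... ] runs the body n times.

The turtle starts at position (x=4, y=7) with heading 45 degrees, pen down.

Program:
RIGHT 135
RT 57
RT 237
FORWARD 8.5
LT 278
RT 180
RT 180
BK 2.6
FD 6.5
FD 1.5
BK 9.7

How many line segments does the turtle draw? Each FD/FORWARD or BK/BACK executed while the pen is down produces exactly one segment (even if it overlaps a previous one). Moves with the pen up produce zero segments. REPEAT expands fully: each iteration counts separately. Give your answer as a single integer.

Answer: 5

Derivation:
Executing turtle program step by step:
Start: pos=(4,7), heading=45, pen down
RT 135: heading 45 -> 270
RT 57: heading 270 -> 213
RT 237: heading 213 -> 336
FD 8.5: (4,7) -> (11.765,3.543) [heading=336, draw]
LT 278: heading 336 -> 254
RT 180: heading 254 -> 74
RT 180: heading 74 -> 254
BK 2.6: (11.765,3.543) -> (12.482,6.042) [heading=254, draw]
FD 6.5: (12.482,6.042) -> (10.69,-0.206) [heading=254, draw]
FD 1.5: (10.69,-0.206) -> (10.277,-1.648) [heading=254, draw]
BK 9.7: (10.277,-1.648) -> (12.95,7.676) [heading=254, draw]
Final: pos=(12.95,7.676), heading=254, 5 segment(s) drawn
Segments drawn: 5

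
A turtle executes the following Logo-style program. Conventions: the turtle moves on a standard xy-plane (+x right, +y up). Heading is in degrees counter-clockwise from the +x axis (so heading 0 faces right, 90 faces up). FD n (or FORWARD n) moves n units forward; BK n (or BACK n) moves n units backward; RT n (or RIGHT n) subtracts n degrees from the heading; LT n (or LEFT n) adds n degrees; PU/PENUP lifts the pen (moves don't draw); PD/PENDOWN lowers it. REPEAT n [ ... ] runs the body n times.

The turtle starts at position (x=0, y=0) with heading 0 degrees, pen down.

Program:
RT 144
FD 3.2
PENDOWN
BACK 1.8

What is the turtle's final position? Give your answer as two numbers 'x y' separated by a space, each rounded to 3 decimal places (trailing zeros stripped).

Answer: -1.133 -0.823

Derivation:
Executing turtle program step by step:
Start: pos=(0,0), heading=0, pen down
RT 144: heading 0 -> 216
FD 3.2: (0,0) -> (-2.589,-1.881) [heading=216, draw]
PD: pen down
BK 1.8: (-2.589,-1.881) -> (-1.133,-0.823) [heading=216, draw]
Final: pos=(-1.133,-0.823), heading=216, 2 segment(s) drawn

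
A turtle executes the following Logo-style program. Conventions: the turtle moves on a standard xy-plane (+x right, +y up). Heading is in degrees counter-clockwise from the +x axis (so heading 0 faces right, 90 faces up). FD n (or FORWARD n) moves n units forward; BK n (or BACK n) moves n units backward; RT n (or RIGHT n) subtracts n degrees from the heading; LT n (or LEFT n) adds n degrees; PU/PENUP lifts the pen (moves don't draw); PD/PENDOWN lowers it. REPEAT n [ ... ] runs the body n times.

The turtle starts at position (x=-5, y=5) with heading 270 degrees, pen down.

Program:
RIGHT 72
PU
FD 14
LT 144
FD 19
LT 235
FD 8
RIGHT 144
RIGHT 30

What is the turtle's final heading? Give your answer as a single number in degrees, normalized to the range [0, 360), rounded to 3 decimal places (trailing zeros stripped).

Executing turtle program step by step:
Start: pos=(-5,5), heading=270, pen down
RT 72: heading 270 -> 198
PU: pen up
FD 14: (-5,5) -> (-18.315,0.674) [heading=198, move]
LT 144: heading 198 -> 342
FD 19: (-18.315,0.674) -> (-0.245,-5.198) [heading=342, move]
LT 235: heading 342 -> 217
FD 8: (-0.245,-5.198) -> (-6.634,-10.012) [heading=217, move]
RT 144: heading 217 -> 73
RT 30: heading 73 -> 43
Final: pos=(-6.634,-10.012), heading=43, 0 segment(s) drawn

Answer: 43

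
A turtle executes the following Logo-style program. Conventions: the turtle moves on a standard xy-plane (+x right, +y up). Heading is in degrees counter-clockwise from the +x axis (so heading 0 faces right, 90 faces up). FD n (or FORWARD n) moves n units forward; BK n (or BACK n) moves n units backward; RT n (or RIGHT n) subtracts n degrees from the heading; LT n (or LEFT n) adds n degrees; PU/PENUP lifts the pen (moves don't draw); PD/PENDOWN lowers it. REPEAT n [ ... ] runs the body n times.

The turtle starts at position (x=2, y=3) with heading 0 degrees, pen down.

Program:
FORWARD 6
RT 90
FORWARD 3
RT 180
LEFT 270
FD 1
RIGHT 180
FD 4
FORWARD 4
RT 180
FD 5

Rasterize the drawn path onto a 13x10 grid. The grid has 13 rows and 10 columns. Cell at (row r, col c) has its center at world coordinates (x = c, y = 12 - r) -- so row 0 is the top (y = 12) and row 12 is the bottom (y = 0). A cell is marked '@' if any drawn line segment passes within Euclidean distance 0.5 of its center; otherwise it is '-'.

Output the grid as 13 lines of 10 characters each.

Segment 0: (2,3) -> (8,3)
Segment 1: (8,3) -> (8,0)
Segment 2: (8,0) -> (9,0)
Segment 3: (9,0) -> (5,-0)
Segment 4: (5,-0) -> (1,-0)
Segment 5: (1,-0) -> (6,0)

Answer: ----------
----------
----------
----------
----------
----------
----------
----------
----------
--@@@@@@@-
--------@-
--------@-
-@@@@@@@@@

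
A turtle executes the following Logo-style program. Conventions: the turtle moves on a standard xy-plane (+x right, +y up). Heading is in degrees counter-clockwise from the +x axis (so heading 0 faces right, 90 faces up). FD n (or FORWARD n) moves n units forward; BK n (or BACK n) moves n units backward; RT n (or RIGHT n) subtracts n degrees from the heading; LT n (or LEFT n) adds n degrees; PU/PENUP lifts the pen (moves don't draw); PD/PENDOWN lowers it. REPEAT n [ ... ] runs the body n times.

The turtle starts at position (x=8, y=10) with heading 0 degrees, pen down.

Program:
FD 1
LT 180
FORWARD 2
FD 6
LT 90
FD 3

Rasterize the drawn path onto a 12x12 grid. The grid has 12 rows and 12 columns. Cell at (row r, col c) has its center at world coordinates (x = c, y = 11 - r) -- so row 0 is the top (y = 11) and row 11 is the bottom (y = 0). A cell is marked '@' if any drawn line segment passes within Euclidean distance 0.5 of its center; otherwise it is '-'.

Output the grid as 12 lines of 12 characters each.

Segment 0: (8,10) -> (9,10)
Segment 1: (9,10) -> (7,10)
Segment 2: (7,10) -> (1,10)
Segment 3: (1,10) -> (1,7)

Answer: ------------
-@@@@@@@@@--
-@----------
-@----------
-@----------
------------
------------
------------
------------
------------
------------
------------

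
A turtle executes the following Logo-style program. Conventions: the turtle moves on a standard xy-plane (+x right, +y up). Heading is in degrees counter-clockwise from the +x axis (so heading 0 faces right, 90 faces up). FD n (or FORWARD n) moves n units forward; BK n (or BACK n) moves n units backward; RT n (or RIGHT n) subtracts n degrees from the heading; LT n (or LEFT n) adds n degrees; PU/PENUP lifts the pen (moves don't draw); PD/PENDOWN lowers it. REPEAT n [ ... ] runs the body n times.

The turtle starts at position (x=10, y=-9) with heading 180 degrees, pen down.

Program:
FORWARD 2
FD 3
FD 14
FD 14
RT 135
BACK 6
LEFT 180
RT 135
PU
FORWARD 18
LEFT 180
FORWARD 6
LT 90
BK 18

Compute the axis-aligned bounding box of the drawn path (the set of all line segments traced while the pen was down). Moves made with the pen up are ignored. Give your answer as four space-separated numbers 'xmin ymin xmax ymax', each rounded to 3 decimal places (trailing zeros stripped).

Answer: -27.243 -13.243 10 -9

Derivation:
Executing turtle program step by step:
Start: pos=(10,-9), heading=180, pen down
FD 2: (10,-9) -> (8,-9) [heading=180, draw]
FD 3: (8,-9) -> (5,-9) [heading=180, draw]
FD 14: (5,-9) -> (-9,-9) [heading=180, draw]
FD 14: (-9,-9) -> (-23,-9) [heading=180, draw]
RT 135: heading 180 -> 45
BK 6: (-23,-9) -> (-27.243,-13.243) [heading=45, draw]
LT 180: heading 45 -> 225
RT 135: heading 225 -> 90
PU: pen up
FD 18: (-27.243,-13.243) -> (-27.243,4.757) [heading=90, move]
LT 180: heading 90 -> 270
FD 6: (-27.243,4.757) -> (-27.243,-1.243) [heading=270, move]
LT 90: heading 270 -> 0
BK 18: (-27.243,-1.243) -> (-45.243,-1.243) [heading=0, move]
Final: pos=(-45.243,-1.243), heading=0, 5 segment(s) drawn

Segment endpoints: x in {-27.243, -23, -9, 5, 8, 10}, y in {-13.243, -9, -9, -9}
xmin=-27.243, ymin=-13.243, xmax=10, ymax=-9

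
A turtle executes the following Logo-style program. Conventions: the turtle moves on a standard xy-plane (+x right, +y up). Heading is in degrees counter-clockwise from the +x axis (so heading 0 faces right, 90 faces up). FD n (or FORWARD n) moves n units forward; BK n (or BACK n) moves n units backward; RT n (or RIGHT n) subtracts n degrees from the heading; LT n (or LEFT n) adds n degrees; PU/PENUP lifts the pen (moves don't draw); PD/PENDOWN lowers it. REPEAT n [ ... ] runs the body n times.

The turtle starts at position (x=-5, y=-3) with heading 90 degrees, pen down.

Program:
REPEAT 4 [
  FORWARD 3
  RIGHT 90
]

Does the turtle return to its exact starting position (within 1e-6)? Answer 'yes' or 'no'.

Executing turtle program step by step:
Start: pos=(-5,-3), heading=90, pen down
REPEAT 4 [
  -- iteration 1/4 --
  FD 3: (-5,-3) -> (-5,0) [heading=90, draw]
  RT 90: heading 90 -> 0
  -- iteration 2/4 --
  FD 3: (-5,0) -> (-2,0) [heading=0, draw]
  RT 90: heading 0 -> 270
  -- iteration 3/4 --
  FD 3: (-2,0) -> (-2,-3) [heading=270, draw]
  RT 90: heading 270 -> 180
  -- iteration 4/4 --
  FD 3: (-2,-3) -> (-5,-3) [heading=180, draw]
  RT 90: heading 180 -> 90
]
Final: pos=(-5,-3), heading=90, 4 segment(s) drawn

Start position: (-5, -3)
Final position: (-5, -3)
Distance = 0; < 1e-6 -> CLOSED

Answer: yes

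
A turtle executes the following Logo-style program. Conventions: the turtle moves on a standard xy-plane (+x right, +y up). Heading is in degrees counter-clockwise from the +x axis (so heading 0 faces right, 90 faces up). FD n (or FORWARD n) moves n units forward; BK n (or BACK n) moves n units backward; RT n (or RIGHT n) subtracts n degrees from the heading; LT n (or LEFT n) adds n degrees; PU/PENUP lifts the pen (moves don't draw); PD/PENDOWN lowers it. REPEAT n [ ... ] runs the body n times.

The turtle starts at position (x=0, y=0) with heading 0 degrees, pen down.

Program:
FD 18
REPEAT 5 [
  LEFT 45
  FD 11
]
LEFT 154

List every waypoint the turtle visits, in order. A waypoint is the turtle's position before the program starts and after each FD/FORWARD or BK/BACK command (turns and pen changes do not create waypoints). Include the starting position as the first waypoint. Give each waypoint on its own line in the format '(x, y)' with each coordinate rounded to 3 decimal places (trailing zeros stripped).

Executing turtle program step by step:
Start: pos=(0,0), heading=0, pen down
FD 18: (0,0) -> (18,0) [heading=0, draw]
REPEAT 5 [
  -- iteration 1/5 --
  LT 45: heading 0 -> 45
  FD 11: (18,0) -> (25.778,7.778) [heading=45, draw]
  -- iteration 2/5 --
  LT 45: heading 45 -> 90
  FD 11: (25.778,7.778) -> (25.778,18.778) [heading=90, draw]
  -- iteration 3/5 --
  LT 45: heading 90 -> 135
  FD 11: (25.778,18.778) -> (18,26.556) [heading=135, draw]
  -- iteration 4/5 --
  LT 45: heading 135 -> 180
  FD 11: (18,26.556) -> (7,26.556) [heading=180, draw]
  -- iteration 5/5 --
  LT 45: heading 180 -> 225
  FD 11: (7,26.556) -> (-0.778,18.778) [heading=225, draw]
]
LT 154: heading 225 -> 19
Final: pos=(-0.778,18.778), heading=19, 6 segment(s) drawn
Waypoints (7 total):
(0, 0)
(18, 0)
(25.778, 7.778)
(25.778, 18.778)
(18, 26.556)
(7, 26.556)
(-0.778, 18.778)

Answer: (0, 0)
(18, 0)
(25.778, 7.778)
(25.778, 18.778)
(18, 26.556)
(7, 26.556)
(-0.778, 18.778)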